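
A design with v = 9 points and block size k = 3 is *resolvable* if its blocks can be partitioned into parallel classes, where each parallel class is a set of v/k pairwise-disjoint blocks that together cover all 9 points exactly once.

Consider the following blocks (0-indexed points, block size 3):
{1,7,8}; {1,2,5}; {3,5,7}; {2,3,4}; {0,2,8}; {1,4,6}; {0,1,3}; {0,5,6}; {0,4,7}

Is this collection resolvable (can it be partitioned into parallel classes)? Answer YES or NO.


v = 9, block size k = 3, number of blocks = 9.
For resolvability, blocks must partition into parallel classes of size v/k = 3.
Total blocks must therefore be a multiple of 3: 9 = 3·3 + 0 ⇒ divisible ✓.
Consider block {1,2,5}. The only other block(s) in the collection disjoint from it are {0,4,7} — just 1 block(s). Any parallel class containing {1,2,5} would need 2 other blocks each disjoint from it, so no parallel class of size 3 can contain {1,2,5}.
Since every block must belong to some parallel class in a resolution, the collection cannot be partitioned into parallel classes.
Resolvable? NO.

NO


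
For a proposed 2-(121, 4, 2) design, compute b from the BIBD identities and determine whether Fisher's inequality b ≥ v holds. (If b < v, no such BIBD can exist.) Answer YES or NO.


r = λ(v − 1)/(k − 1) = 2·120/3 = 80.
b = vr/k = 121·80/4 = 2420.
Fisher's inequality: b ≥ v ⇔ 2420 ≥ 121? YES.

YES


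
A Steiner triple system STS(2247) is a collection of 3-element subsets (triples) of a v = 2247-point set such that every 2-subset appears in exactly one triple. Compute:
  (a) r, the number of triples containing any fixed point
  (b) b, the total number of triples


An STS(v) is a 2-(v, 3, 1) BIBD: block size k = 3, λ = 1.
Replication: r(k − 1) = λ(v − 1) ⇒ r·2 = 2247 − 1 = 2246 ⇒ r = 1123.
Block count: bk = vr ⇒ b·3 = 2247·1123 = 2523381 ⇒ b = 841127.
(Check via b = v(v − 1)/6 = 2247·2246/6 = 5046762/6 = 841127.)

r = 1123, b = 841127.


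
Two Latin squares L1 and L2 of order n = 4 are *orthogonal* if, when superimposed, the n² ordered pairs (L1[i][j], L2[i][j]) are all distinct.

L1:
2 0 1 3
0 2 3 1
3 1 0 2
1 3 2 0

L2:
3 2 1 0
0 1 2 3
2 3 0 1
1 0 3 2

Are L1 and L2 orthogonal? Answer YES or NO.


Form the n² = 16 superimposed pairs (L1[i][j], L2[i][j]), row by row (rows and columns indexed from 0):
row 0: (2,3) (0,2) (1,1) (3,0)
row 1: (0,0) (2,1) (3,2) (1,3)
row 2: (3,2) (1,3) (0,0) (2,1)
row 3: (1,1) (3,0) (2,3) (0,2)
Orthogonality requires all 16 pairs distinct.
But the pair (3,2) repeats: cell (1,2) has L1 = 3, L2 = 2, and cell (2,0) has L1 = 3, L2 = 2.
A repeated pair means some other pair never occurs (only 8 distinct pairs out of 16), so the squares are not orthogonal.
Conclusion: NO.

NO


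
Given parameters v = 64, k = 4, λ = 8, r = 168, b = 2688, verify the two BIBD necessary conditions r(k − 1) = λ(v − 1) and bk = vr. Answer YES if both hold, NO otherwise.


Condition (i): r(k − 1) = 168·3 = 504; λ(v − 1) = 8·63 = 504. Match? YES.
Condition (ii): bk = 2688·4 = 10752; vr = 64·168 = 10752. Match? YES.
Both conditions hold? YES.

YES


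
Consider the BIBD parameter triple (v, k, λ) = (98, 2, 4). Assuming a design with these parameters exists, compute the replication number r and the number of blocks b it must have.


Any 2-(v, k, λ) BIBD satisfies two necessary conditions:
  (i)  Each point sits in r blocks, and counting incidences through any fixed point gives r(k − 1) = λ(v − 1), so r = λ(v − 1)/(k − 1).
  (ii) Total incidences bk = vr, so b = vr/k.
Step 1: r = λ(v − 1)/(k − 1) = 4·(98 − 1)/(2 − 1) = 4·97/1 = 388/1 = 388.
Step 2: b = vr/k = 98·388/2 = 38024/2 = 19012.
Check integrality: r = 388 ∈ Z ✓, b = 19012 ∈ Z ✓.
(These identities are necessary conditions: they determine r and b for any design with these parameters, but do not by themselves prove that one exists.)

r = 388, b = 19012.


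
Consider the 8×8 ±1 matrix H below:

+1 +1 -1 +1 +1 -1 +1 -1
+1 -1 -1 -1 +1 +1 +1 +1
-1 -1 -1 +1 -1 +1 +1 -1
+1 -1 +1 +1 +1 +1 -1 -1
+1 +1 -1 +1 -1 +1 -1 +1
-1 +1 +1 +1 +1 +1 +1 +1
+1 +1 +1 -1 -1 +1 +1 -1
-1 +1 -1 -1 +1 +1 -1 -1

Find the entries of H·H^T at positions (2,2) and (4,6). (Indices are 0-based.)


Row 2 of H: [-1, -1, -1, 1, -1, 1, 1, -1].
Row 4 of H: [1, 1, -1, 1, -1, 1, -1, 1].
Row 6 of H: [1, 1, 1, -1, -1, 1, 1, -1].
(H·H^T)[2][2] = Σ_j H[2][j]·H[2][j] = (-1)² + (-1)² + (-1)² + (1)² + (-1)² + (1)² + (1)² + (-1)² = 1 + 1 + 1 + 1 + 1 + 1 + 1 + 1 = 8.
(H·H^T)[4][6] = Σ_j H[4][j]·H[6][j] = (1)·(1) + (1)·(1) + (-1)·(1) + (1)·(-1) + (-1)·(-1) + (1)·(1) + (-1)·(1) + (1)·(-1) = 1 + 1 + -1 + -1 + 1 + 1 + -1 + -1 = 0.
So rows 4 and 6 are orthogonal; the diagonal entry equals n = 8.

(2,2) entry = 8; (4,6) entry = 0.


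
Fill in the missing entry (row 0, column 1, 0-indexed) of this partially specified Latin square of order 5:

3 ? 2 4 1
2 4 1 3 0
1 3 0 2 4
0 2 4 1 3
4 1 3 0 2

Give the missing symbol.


Row 0 contains symbols [1, 2, 3, 4] — missing [0].
Column 1 contains symbols [1, 2, 3, 4] — missing [0].
The missing symbol must appear in both missing sets; intersection = [0].
Therefore the hidden value is 0.

Missing value = 0.


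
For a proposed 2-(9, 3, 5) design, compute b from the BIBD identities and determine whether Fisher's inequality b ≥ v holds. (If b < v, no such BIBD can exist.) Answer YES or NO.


b = λv(v − 1)/(k(k − 1)) = 5·9·8/(3·2) = 360/6 = 60.
Compare with v = 9: b ≥ v, so Fisher's inequality holds.

YES


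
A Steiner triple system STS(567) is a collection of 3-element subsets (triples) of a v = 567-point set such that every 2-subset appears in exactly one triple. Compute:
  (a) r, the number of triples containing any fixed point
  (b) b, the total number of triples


An STS(v) is a 2-(v, 3, 1) BIBD: block size k = 3, λ = 1.
Replication: r(k − 1) = λ(v − 1) ⇒ r·2 = 567 − 1 = 566 ⇒ r = 283.
Block count: bk = vr ⇒ b·3 = 567·283 = 160461 ⇒ b = 53487.
(Check via b = v(v − 1)/6 = 567·566/6 = 320922/6 = 53487.)

r = 283, b = 53487.


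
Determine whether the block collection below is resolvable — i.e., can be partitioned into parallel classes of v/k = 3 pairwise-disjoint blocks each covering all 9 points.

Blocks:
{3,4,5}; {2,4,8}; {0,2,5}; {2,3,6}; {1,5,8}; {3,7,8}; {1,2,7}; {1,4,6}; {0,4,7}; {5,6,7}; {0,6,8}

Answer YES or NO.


v = 9, block size k = 3, number of blocks = 11.
For resolvability, blocks must partition into parallel classes of size v/k = 3.
Total blocks must therefore be a multiple of 3: 11 = 3·3 + 2 ⇒ not divisible ✗.
Resolvable? NO.

NO


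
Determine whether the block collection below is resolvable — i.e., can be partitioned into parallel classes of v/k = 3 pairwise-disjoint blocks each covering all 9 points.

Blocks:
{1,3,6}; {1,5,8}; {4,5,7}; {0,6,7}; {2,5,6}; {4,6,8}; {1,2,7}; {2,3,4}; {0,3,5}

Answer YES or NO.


v = 9, block size k = 3, number of blocks = 9.
For resolvability, blocks must partition into parallel classes of size v/k = 3.
Total blocks must therefore be a multiple of 3: 9 = 3·3 + 0 ⇒ divisible ✓.
Consider block {1,3,6}. The only other block(s) in the collection disjoint from it are {4,5,7} — just 1 block(s). Any parallel class containing {1,3,6} would need 2 other blocks each disjoint from it, so no parallel class of size 3 can contain {1,3,6}.
Since every block must belong to some parallel class in a resolution, the collection cannot be partitioned into parallel classes.
Resolvable? NO.

NO


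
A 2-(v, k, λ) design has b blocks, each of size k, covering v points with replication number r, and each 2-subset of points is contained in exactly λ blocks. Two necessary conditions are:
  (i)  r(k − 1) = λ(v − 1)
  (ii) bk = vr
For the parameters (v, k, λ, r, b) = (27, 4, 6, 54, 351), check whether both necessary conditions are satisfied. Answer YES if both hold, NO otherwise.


Condition (i): r(k − 1) = 54·3 = 162; λ(v − 1) = 6·26 = 156. Match? NO.
Condition (ii): bk = 351·4 = 1404; vr = 27·54 = 1458. Match? NO.
Both conditions hold? NO.

NO


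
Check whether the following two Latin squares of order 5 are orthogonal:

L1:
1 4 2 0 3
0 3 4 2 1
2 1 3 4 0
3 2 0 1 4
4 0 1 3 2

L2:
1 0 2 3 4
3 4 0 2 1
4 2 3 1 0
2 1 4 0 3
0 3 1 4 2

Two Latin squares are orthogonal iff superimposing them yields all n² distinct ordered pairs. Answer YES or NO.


Form the n² = 25 superimposed pairs (L1[i][j], L2[i][j]), row by row (rows and columns indexed from 0):
row 0: (1,1) (4,0) (2,2) (0,3) (3,4)
row 1: (0,3) (3,4) (4,0) (2,2) (1,1)
row 2: (2,4) (1,2) (3,3) (4,1) (0,0)
row 3: (3,2) (2,1) (0,4) (1,0) (4,3)
row 4: (4,0) (0,3) (1,1) (3,4) (2,2)
Orthogonality requires all 25 pairs distinct.
But the pair (0,3) repeats: cell (0,3) has L1 = 0, L2 = 3, and cell (1,0) has L1 = 0, L2 = 3.
A repeated pair means some other pair never occurs (only 15 distinct pairs out of 25), so the squares are not orthogonal.
Conclusion: NO.

NO


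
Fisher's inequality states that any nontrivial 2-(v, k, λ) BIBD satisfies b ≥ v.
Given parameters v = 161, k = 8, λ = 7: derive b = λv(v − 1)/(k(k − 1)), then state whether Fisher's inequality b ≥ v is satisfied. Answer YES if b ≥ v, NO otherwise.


b = λv(v − 1)/(k(k − 1)) = 7·161·160/(8·7) = 180320/56 = 3220.
Compare with v = 161: b ≥ v, so Fisher's inequality holds.

YES


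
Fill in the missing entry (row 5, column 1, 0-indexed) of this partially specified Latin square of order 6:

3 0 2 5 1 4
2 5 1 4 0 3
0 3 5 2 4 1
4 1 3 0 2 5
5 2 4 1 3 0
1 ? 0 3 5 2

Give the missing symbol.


Row 5 contains symbols [0, 1, 2, 3, 5] — missing [4].
Column 1 contains symbols [0, 1, 2, 3, 5] — missing [4].
The missing symbol must appear in both missing sets; intersection = [4].
Therefore the hidden value is 4.

Missing value = 4.


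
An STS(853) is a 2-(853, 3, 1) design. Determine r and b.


An STS(v) is a 2-(v, 3, 1) BIBD: block size k = 3, λ = 1.
Replication: r(k − 1) = λ(v − 1) ⇒ r·2 = 853 − 1 = 852 ⇒ r = 426.
Block count: b = v(v − 1)/6 = 853·852/6 = 726756/6 = 121126.

r = 426, b = 121126.


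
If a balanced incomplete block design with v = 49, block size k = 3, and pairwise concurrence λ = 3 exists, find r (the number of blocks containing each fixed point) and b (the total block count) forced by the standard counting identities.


Any 2-(v, k, λ) BIBD satisfies two necessary conditions:
  (i)  Each point sits in r blocks, and counting incidences through any fixed point gives r(k − 1) = λ(v − 1), so r = λ(v − 1)/(k − 1).
  (ii) Total incidences bk = vr, so b = vr/k.
Step 1: r = λ(v − 1)/(k − 1) = 3·(49 − 1)/(3 − 1) = 3·48/2 = 144/2 = 72.
Step 2: b = vr/k = 49·72/3 = 3528/3 = 1176.
Check integrality: r = 72 ∈ Z ✓, b = 1176 ∈ Z ✓.
(These identities are necessary conditions: they determine r and b for any design with these parameters, but do not by themselves prove that one exists.)

r = 72, b = 1176.


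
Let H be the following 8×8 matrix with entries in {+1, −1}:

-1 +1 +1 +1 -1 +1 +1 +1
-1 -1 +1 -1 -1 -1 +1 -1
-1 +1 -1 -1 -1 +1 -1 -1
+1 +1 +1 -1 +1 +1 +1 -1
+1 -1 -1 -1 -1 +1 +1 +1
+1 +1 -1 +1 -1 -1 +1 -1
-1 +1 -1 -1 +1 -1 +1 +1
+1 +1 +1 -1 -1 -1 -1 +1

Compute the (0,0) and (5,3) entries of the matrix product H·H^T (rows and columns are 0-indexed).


Row 0 of H: [-1, 1, 1, 1, -1, 1, 1, 1].
Row 3 of H: [1, 1, 1, -1, 1, 1, 1, -1].
Row 5 of H: [1, 1, -1, 1, -1, -1, 1, -1].
(H·H^T)[0][0] = Σ_j H[0][j]·H[0][j] = (-1)² + (1)² + (1)² + (1)² + (-1)² + (1)² + (1)² + (1)² = 1 + 1 + 1 + 1 + 1 + 1 + 1 + 1 = 8.
(H·H^T)[5][3] = Σ_j H[5][j]·H[3][j] = (1)·(1) + (1)·(1) + (-1)·(1) + (1)·(-1) + (-1)·(1) + (-1)·(1) + (1)·(1) + (-1)·(-1) = 1 + 1 + -1 + -1 + -1 + -1 + 1 + 1 = 0.
So rows 5 and 3 are orthogonal; the diagonal entry equals n = 8.

(0,0) entry = 8; (5,3) entry = 0.


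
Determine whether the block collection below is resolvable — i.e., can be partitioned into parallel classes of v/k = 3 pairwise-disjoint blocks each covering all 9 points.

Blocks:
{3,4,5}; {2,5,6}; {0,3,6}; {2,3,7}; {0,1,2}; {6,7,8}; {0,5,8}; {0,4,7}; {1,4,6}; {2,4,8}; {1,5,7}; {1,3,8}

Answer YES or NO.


v = 9, block size k = 3, number of blocks = 12.
For resolvability, blocks must partition into parallel classes of size v/k = 3.
Total blocks must therefore be a multiple of 3: 12 = 3·4 + 0 ⇒ divisible ✓.
Greedy packing gives 4 candidate class(es). Each should be a full parallel class (size 3, covers all 9 points).
  Class 1 (3 blocks): {3,4,5}; {0,1,2}; {6,7,8}. Points covered: [0, 1, 2, 3, 4, 5, 6, 7, 8].
  Class 2 (3 blocks): {2,5,6}; {0,4,7}; {1,3,8}. Points covered: [0, 1, 2, 3, 4, 5, 6, 7, 8].
  Class 3 (3 blocks): {0,3,6}; {2,4,8}; {1,5,7}. Points covered: [0, 1, 2, 3, 4, 5, 6, 7, 8].
  Class 4 (3 blocks): {2,3,7}; {0,5,8}; {1,4,6}. Points covered: [0, 1, 2, 3, 4, 5, 6, 7, 8].
All classes full (size 3)? YES. All classes cover every point? YES.
Resolvable? YES.

YES


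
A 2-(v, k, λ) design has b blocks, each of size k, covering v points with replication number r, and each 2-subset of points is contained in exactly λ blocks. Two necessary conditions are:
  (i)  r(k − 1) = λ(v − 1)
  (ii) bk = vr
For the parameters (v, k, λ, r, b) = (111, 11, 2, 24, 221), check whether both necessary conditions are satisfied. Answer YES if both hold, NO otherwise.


Condition (i): r(k − 1) = 24·10 = 240; λ(v − 1) = 2·110 = 220. Match? NO.
Condition (ii): bk = 221·11 = 2431; vr = 111·24 = 2664. Match? NO.
Both conditions hold? NO.

NO


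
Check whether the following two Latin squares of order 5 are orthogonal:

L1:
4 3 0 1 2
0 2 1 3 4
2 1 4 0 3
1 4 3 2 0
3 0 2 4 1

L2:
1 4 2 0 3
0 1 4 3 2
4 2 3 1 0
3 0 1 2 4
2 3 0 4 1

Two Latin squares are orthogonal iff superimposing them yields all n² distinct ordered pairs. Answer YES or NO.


Form the n² = 25 superimposed pairs (L1[i][j], L2[i][j]), row by row (rows and columns indexed from 0):
row 0: (4,1) (3,4) (0,2) (1,0) (2,3)
row 1: (0,0) (2,1) (1,4) (3,3) (4,2)
row 2: (2,4) (1,2) (4,3) (0,1) (3,0)
row 3: (1,3) (4,0) (3,1) (2,2) (0,4)
row 4: (3,2) (0,3) (2,0) (4,4) (1,1)
Orthogonality requires all 25 pairs distinct.
Check by first coordinate: for each symbol s of L1, list the L2 entries in the n cells where L1 = s; they must all differ.
  L1 = 0: L2 entries (in reading order) 2, 0, 1, 4, 3 — all 5 distinct ✓
  L1 = 1: L2 entries (in reading order) 0, 4, 2, 3, 1 — all 5 distinct ✓
  L1 = 2: L2 entries (in reading order) 3, 1, 4, 2, 0 — all 5 distinct ✓
  L1 = 3: L2 entries (in reading order) 4, 3, 0, 1, 2 — all 5 distinct ✓
  L1 = 4: L2 entries (in reading order) 1, 2, 3, 0, 4 — all 5 distinct ✓
Every symbol of L1 meets every symbol of L2 exactly once, so all 25 pairs are distinct (25 of 25).
Conclusion: YES.

YES


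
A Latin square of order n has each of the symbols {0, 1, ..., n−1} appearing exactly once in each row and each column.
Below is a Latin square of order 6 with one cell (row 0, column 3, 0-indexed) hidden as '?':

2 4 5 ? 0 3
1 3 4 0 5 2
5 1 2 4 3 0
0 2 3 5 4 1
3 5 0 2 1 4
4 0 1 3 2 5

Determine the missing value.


Row 0 contains symbols [0, 2, 3, 4, 5] — missing [1].
Column 3 contains symbols [0, 2, 3, 4, 5] — missing [1].
The missing symbol must appear in both missing sets; intersection = [1].
Therefore the hidden value is 1.

Missing value = 1.


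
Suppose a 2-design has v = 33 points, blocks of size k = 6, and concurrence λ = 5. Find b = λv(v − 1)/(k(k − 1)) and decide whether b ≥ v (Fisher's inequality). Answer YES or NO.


r = λ(v − 1)/(k − 1) = 5·32/5 = 32.
b = vr/k = 33·32/6 = 176.
Fisher's inequality: b ≥ v ⇔ 176 ≥ 33? YES.

YES


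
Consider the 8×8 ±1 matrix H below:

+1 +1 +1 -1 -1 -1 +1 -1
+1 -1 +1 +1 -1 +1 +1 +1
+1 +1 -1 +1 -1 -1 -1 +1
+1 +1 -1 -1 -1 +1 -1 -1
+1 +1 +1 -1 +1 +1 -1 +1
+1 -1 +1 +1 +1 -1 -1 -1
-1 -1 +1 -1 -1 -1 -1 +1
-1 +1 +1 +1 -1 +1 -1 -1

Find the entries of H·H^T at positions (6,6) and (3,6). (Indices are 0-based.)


Row 3 of H: [1, 1, -1, -1, -1, 1, -1, -1].
Row 6 of H: [-1, -1, 1, -1, -1, -1, -1, 1].
(H·H^T)[6][6] = Σ_j H[6][j]·H[6][j] = (-1)² + (-1)² + (1)² + (-1)² + (-1)² + (-1)² + (-1)² + (1)² = 1 + 1 + 1 + 1 + 1 + 1 + 1 + 1 = 8.
(H·H^T)[3][6] = Σ_j H[3][j]·H[6][j] = (1)·(-1) + (1)·(-1) + (-1)·(1) + (-1)·(-1) + (-1)·(-1) + (1)·(-1) + (-1)·(-1) + (-1)·(1) = -1 + -1 + -1 + 1 + 1 + -1 + 1 + -1 = -2.
Rows 3 and 6 are not orthogonal (dot product = -2 ≠ 0), so H is not a Hadamard matrix.

(6,6) entry = 8; (3,6) entry = -2.


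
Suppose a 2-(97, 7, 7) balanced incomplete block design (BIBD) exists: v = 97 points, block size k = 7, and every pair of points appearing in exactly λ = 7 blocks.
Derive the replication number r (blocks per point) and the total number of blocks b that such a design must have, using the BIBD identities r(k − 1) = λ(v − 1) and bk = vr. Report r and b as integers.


Any 2-(v, k, λ) BIBD satisfies two necessary conditions:
  (i)  Each point sits in r blocks, and counting incidences through any fixed point gives r(k − 1) = λ(v − 1), so r = λ(v − 1)/(k − 1).
  (ii) Total incidences bk = vr, so b = vr/k.
Step 1: r = λ(v − 1)/(k − 1) = 7·(97 − 1)/(7 − 1) = 7·96/6 = 672/6 = 112.
Step 2: b = vr/k = 97·112/7 = 10864/7 = 1552.
Check integrality: r = 112 ∈ Z ✓, b = 1552 ∈ Z ✓.
(These identities are necessary conditions: they determine r and b for any design with these parameters, but do not by themselves prove that one exists.)

r = 112, b = 1552.


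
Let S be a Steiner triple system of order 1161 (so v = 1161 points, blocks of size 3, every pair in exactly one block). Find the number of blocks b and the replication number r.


An STS(v) is a 2-(v, 3, 1) BIBD: block size k = 3, λ = 1.
Replication: r(k − 1) = λ(v − 1) ⇒ r·2 = 1161 − 1 = 1160 ⇒ r = 580.
Block count: b = v(v − 1)/6 = 1161·1160/6 = 1346760/6 = 224460.

r = 580, b = 224460.


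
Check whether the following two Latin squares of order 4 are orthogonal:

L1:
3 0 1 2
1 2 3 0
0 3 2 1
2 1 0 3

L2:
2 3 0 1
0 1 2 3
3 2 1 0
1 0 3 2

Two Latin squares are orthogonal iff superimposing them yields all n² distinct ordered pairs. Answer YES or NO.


Form the n² = 16 superimposed pairs (L1[i][j], L2[i][j]), row by row (rows and columns indexed from 0):
row 0: (3,2) (0,3) (1,0) (2,1)
row 1: (1,0) (2,1) (3,2) (0,3)
row 2: (0,3) (3,2) (2,1) (1,0)
row 3: (2,1) (1,0) (0,3) (3,2)
Orthogonality requires all 16 pairs distinct.
But the pair (1,0) repeats: cell (0,2) has L1 = 1, L2 = 0, and cell (1,0) has L1 = 1, L2 = 0.
A repeated pair means some other pair never occurs (only 4 distinct pairs out of 16), so the squares are not orthogonal.
Conclusion: NO.

NO


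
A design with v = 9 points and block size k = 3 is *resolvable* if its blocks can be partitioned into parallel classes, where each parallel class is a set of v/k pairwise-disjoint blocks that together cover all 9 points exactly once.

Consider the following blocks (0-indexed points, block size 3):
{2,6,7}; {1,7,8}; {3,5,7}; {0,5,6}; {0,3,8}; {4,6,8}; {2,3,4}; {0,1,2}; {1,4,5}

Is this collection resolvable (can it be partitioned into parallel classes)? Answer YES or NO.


v = 9, block size k = 3, number of blocks = 9.
For resolvability, blocks must partition into parallel classes of size v/k = 3.
Total blocks must therefore be a multiple of 3: 9 = 3·3 + 0 ⇒ divisible ✓.
Greedy packing gives 3 candidate class(es). Each should be a full parallel class (size 3, covers all 9 points).
  Class 1 (3 blocks): {2,6,7}; {0,3,8}; {1,4,5}. Points covered: [0, 1, 2, 3, 4, 5, 6, 7, 8].
  Class 2 (3 blocks): {1,7,8}; {0,5,6}; {2,3,4}. Points covered: [0, 1, 2, 3, 4, 5, 6, 7, 8].
  Class 3 (3 blocks): {3,5,7}; {4,6,8}; {0,1,2}. Points covered: [0, 1, 2, 3, 4, 5, 6, 7, 8].
All classes full (size 3)? YES. All classes cover every point? YES.
Resolvable? YES.

YES


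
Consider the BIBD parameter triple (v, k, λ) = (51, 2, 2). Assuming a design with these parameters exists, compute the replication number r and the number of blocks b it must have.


Any 2-(v, k, λ) BIBD satisfies two necessary conditions:
  (i)  Each point sits in r blocks, and counting incidences through any fixed point gives r(k − 1) = λ(v − 1), so r = λ(v − 1)/(k − 1).
  (ii) Total incidences bk = vr, so b = vr/k.
Step 1: r = λ(v − 1)/(k − 1) = 2·(51 − 1)/(2 − 1) = 2·50/1 = 100/1 = 100.
Step 2: b = vr/k = 51·100/2 = 5100/2 = 2550.
Check integrality: r = 100 ∈ Z ✓, b = 2550 ∈ Z ✓.
(These identities are necessary conditions: they determine r and b for any design with these parameters, but do not by themselves prove that one exists.)

r = 100, b = 2550.


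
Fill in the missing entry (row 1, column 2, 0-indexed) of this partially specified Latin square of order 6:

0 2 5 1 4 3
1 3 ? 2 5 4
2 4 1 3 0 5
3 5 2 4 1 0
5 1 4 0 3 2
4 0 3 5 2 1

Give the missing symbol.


Row 1 contains symbols [1, 2, 3, 4, 5] — missing [0].
Column 2 contains symbols [1, 2, 3, 4, 5] — missing [0].
The missing symbol must appear in both missing sets; intersection = [0].
Therefore the hidden value is 0.

Missing value = 0.


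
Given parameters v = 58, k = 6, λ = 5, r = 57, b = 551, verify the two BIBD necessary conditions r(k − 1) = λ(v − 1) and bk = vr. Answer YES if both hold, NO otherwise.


Condition (i): r(k − 1) = 57·5 = 285; λ(v − 1) = 5·57 = 285. Match? YES.
Condition (ii): bk = 551·6 = 3306; vr = 58·57 = 3306. Match? YES.
Both conditions hold? YES.

YES


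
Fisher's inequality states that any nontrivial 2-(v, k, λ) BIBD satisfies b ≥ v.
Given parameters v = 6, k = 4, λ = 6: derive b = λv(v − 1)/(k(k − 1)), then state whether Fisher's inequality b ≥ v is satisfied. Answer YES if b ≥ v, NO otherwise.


b = λv(v − 1)/(k(k − 1)) = 6·6·5/(4·3) = 180/12 = 15.
Compare with v = 6: b ≥ v, so Fisher's inequality holds.

YES


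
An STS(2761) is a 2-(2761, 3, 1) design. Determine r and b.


An STS(v) is a 2-(v, 3, 1) BIBD: block size k = 3, λ = 1.
Replication: r(k − 1) = λ(v − 1) ⇒ r·2 = 2761 − 1 = 2760 ⇒ r = 1380.
Block count: bk = vr ⇒ b·3 = 2761·1380 = 3810180 ⇒ b = 1270060.

r = 1380, b = 1270060.


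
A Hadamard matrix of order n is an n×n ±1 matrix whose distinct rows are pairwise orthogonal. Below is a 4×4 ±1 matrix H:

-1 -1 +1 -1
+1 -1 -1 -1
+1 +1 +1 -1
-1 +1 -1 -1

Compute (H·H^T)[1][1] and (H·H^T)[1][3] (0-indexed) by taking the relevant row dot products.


Row 1 of H: [1, -1, -1, -1].
Row 3 of H: [-1, 1, -1, -1].
(H·H^T)[1][1] = Σ_j H[1][j]·H[1][j] = (1)² + (-1)² + (-1)² + (-1)² = 1 + 1 + 1 + 1 = 4.
(H·H^T)[1][3] = Σ_j H[1][j]·H[3][j] = (1)·(-1) + (-1)·(1) + (-1)·(-1) + (-1)·(-1) = -1 + -1 + 1 + 1 = 0.
So rows 1 and 3 are orthogonal; the diagonal entry equals n = 4.

(1,1) entry = 4; (1,3) entry = 0.


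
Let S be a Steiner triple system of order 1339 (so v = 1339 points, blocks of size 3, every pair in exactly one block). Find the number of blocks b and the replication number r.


An STS(v) is a 2-(v, 3, 1) BIBD: block size k = 3, λ = 1.
Replication: r(k − 1) = λ(v − 1) ⇒ r·2 = 1339 − 1 = 1338 ⇒ r = 669.
Block count: b = v(v − 1)/6 = 1339·1338/6 = 1791582/6 = 298597.
(Check via bk = vr: 298597·3 = 895791 = 1339·669 = 895791 ✓.)

r = 669, b = 298597.


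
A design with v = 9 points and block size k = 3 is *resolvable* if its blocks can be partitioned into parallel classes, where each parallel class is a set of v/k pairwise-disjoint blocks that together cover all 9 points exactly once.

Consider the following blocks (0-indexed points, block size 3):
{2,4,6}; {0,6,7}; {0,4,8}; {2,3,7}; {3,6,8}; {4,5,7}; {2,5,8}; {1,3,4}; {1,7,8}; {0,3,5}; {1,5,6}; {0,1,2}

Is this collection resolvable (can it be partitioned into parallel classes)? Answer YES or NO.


v = 9, block size k = 3, number of blocks = 12.
For resolvability, blocks must partition into parallel classes of size v/k = 3.
Total blocks must therefore be a multiple of 3: 12 = 3·4 + 0 ⇒ divisible ✓.
Greedy packing gives 4 candidate class(es). Each should be a full parallel class (size 3, covers all 9 points).
  Class 1 (3 blocks): {2,4,6}; {1,7,8}; {0,3,5}. Points covered: [0, 1, 2, 3, 4, 5, 6, 7, 8].
  Class 2 (3 blocks): {0,6,7}; {2,5,8}; {1,3,4}. Points covered: [0, 1, 2, 3, 4, 5, 6, 7, 8].
  Class 3 (3 blocks): {0,4,8}; {2,3,7}; {1,5,6}. Points covered: [0, 1, 2, 3, 4, 5, 6, 7, 8].
  Class 4 (3 blocks): {3,6,8}; {4,5,7}; {0,1,2}. Points covered: [0, 1, 2, 3, 4, 5, 6, 7, 8].
All classes full (size 3)? YES. All classes cover every point? YES.
Resolvable? YES.

YES


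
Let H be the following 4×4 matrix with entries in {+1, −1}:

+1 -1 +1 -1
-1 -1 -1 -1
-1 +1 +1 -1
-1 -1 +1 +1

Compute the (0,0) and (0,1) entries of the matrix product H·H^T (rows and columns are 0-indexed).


Row 0 of H: [1, -1, 1, -1].
Row 1 of H: [-1, -1, -1, -1].
(H·H^T)[0][0] = Σ_j H[0][j]·H[0][j] = (1)² + (-1)² + (1)² + (-1)² = 1 + 1 + 1 + 1 = 4.
(H·H^T)[0][1] = Σ_j H[0][j]·H[1][j] = (1)·(-1) + (-1)·(-1) + (1)·(-1) + (-1)·(-1) = -1 + 1 + -1 + 1 = 0.
So rows 0 and 1 are orthogonal; the diagonal entry equals n = 4.

(0,0) entry = 4; (0,1) entry = 0.


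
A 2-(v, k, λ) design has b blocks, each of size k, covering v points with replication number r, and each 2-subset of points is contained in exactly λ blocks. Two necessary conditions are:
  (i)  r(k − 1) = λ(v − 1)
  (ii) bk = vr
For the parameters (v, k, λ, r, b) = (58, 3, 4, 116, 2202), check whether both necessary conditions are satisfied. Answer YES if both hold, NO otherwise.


Condition (i): r(k − 1) = 116·2 = 232; λ(v − 1) = 4·57 = 228. Match? NO.
Condition (ii): bk = 2202·3 = 6606; vr = 58·116 = 6728. Match? NO.
Both conditions hold? NO.

NO


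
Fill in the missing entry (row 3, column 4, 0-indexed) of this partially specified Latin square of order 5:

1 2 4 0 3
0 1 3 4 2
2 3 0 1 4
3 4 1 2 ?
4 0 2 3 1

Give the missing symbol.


Row 3 contains symbols [1, 2, 3, 4] — missing [0].
Column 4 contains symbols [1, 2, 3, 4] — missing [0].
The missing symbol must appear in both missing sets; intersection = [0].
Therefore the hidden value is 0.

Missing value = 0.


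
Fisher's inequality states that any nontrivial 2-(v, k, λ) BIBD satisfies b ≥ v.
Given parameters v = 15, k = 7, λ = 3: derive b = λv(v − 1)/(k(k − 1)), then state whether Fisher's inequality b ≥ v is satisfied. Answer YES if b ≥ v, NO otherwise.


r = λ(v − 1)/(k − 1) = 3·14/6 = 7.
b = vr/k = 15·7/7 = 15.
Fisher's inequality: b ≥ v ⇔ 15 ≥ 15? YES.

YES


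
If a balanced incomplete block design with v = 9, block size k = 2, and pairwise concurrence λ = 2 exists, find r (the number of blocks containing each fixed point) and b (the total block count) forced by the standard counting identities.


Any 2-(v, k, λ) BIBD satisfies two necessary conditions:
  (i)  Each point sits in r blocks, and counting incidences through any fixed point gives r(k − 1) = λ(v − 1), so r = λ(v − 1)/(k − 1).
  (ii) Total incidences bk = vr, so b = vr/k.
Step 1: r = λ(v − 1)/(k − 1) = 2·(9 − 1)/(2 − 1) = 2·8/1 = 16/1 = 16.
Step 2: b = vr/k = 9·16/2 = 144/2 = 72.
Check integrality: r = 16 ∈ Z ✓, b = 72 ∈ Z ✓.
(These identities are necessary conditions: they determine r and b for any design with these parameters, but do not by themselves prove that one exists.)

r = 16, b = 72.


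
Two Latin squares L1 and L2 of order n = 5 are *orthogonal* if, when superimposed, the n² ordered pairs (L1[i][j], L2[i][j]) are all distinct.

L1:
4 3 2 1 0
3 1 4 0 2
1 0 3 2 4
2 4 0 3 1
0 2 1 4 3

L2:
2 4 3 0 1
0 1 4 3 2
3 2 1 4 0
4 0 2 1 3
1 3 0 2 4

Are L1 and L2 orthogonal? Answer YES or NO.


Form the n² = 25 superimposed pairs (L1[i][j], L2[i][j]), row by row (rows and columns indexed from 0):
row 0: (4,2) (3,4) (2,3) (1,0) (0,1)
row 1: (3,0) (1,1) (4,4) (0,3) (2,2)
row 2: (1,3) (0,2) (3,1) (2,4) (4,0)
row 3: (2,4) (4,0) (0,2) (3,1) (1,3)
row 4: (0,1) (2,3) (1,0) (4,2) (3,4)
Orthogonality requires all 25 pairs distinct.
But the pair (2,4) repeats: cell (2,3) has L1 = 2, L2 = 4, and cell (3,0) has L1 = 2, L2 = 4.
A repeated pair means some other pair never occurs (only 15 distinct pairs out of 25), so the squares are not orthogonal.
Conclusion: NO.

NO


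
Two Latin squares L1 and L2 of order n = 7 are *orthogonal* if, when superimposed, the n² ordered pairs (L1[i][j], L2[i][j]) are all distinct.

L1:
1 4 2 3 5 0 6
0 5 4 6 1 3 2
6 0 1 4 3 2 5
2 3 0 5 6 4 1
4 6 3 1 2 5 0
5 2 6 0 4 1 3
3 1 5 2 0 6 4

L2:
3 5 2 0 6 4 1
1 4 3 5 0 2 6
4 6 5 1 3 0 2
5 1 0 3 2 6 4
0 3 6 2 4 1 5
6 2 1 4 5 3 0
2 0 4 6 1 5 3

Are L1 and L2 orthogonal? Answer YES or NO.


Form the n² = 49 superimposed pairs (L1[i][j], L2[i][j]), row by row (rows and columns indexed from 0):
row 0: (1,3) (4,5) (2,2) (3,0) (5,6) (0,4) (6,1)
row 1: (0,1) (5,4) (4,3) (6,5) (1,0) (3,2) (2,6)
row 2: (6,4) (0,6) (1,5) (4,1) (3,3) (2,0) (5,2)
row 3: (2,5) (3,1) (0,0) (5,3) (6,2) (4,6) (1,4)
row 4: (4,0) (6,3) (3,6) (1,2) (2,4) (5,1) (0,5)
row 5: (5,6) (2,2) (6,1) (0,4) (4,5) (1,3) (3,0)
row 6: (3,2) (1,0) (5,4) (2,6) (0,1) (6,5) (4,3)
Orthogonality requires all 49 pairs distinct.
But the pair (5,6) repeats: cell (0,4) has L1 = 5, L2 = 6, and cell (5,0) has L1 = 5, L2 = 6.
A repeated pair means some other pair never occurs (only 35 distinct pairs out of 49), so the squares are not orthogonal.
Conclusion: NO.

NO


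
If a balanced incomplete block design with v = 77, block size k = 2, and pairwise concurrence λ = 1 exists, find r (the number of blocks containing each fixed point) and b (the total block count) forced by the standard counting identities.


Any 2-(v, k, λ) BIBD satisfies two necessary conditions:
  (i)  Each point sits in r blocks, and counting incidences through any fixed point gives r(k − 1) = λ(v − 1), so r = λ(v − 1)/(k − 1).
  (ii) Total incidences bk = vr, so b = vr/k.
Step 1: r = λ(v − 1)/(k − 1) = 1·(77 − 1)/(2 − 1) = 1·76/1 = 76/1 = 76.
Step 2: b = vr/k = 77·76/2 = 5852/2 = 2926.
Check integrality: r = 76 ∈ Z ✓, b = 2926 ∈ Z ✓.
(These identities are necessary conditions: they determine r and b for any design with these parameters, but do not by themselves prove that one exists.)

r = 76, b = 2926.


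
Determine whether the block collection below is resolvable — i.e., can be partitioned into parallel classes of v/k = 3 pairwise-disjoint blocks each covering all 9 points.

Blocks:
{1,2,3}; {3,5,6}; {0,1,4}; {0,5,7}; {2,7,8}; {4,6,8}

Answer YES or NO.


v = 9, block size k = 3, number of blocks = 6.
For resolvability, blocks must partition into parallel classes of size v/k = 3.
Total blocks must therefore be a multiple of 3: 6 = 3·2 + 0 ⇒ divisible ✓.
Greedy packing gives 2 candidate class(es). Each should be a full parallel class (size 3, covers all 9 points).
  Class 1 (3 blocks): {1,2,3}; {0,5,7}; {4,6,8}. Points covered: [0, 1, 2, 3, 4, 5, 6, 7, 8].
  Class 2 (3 blocks): {3,5,6}; {0,1,4}; {2,7,8}. Points covered: [0, 1, 2, 3, 4, 5, 6, 7, 8].
All classes full (size 3)? YES. All classes cover every point? YES.
Resolvable? YES.

YES


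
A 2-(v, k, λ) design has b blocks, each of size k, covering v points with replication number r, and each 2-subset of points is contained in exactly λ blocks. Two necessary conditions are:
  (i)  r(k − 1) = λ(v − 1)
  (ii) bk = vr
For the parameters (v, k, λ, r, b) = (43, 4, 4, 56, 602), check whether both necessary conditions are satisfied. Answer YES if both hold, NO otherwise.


Condition (i): r(k − 1) = 56·3 = 168; λ(v − 1) = 4·42 = 168. Match? YES.
Condition (ii): bk = 602·4 = 2408; vr = 43·56 = 2408. Match? YES.
Both conditions hold? YES.

YES


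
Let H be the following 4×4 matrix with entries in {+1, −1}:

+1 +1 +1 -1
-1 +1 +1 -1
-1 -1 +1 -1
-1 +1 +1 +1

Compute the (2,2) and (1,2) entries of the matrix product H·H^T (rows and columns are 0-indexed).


Row 1 of H: [-1, 1, 1, -1].
Row 2 of H: [-1, -1, 1, -1].
(H·H^T)[2][2] = Σ_j H[2][j]·H[2][j] = (-1)² + (-1)² + (1)² + (-1)² = 1 + 1 + 1 + 1 = 4.
(H·H^T)[1][2] = Σ_j H[1][j]·H[2][j] = (-1)·(-1) + (1)·(-1) + (1)·(1) + (-1)·(-1) = 1 + -1 + 1 + 1 = 2.
Rows 1 and 2 are not orthogonal (dot product = 2 ≠ 0), so H is not a Hadamard matrix.

(2,2) entry = 4; (1,2) entry = 2.


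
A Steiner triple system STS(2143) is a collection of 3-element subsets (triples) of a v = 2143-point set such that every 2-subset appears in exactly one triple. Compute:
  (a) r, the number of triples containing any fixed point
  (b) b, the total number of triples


An STS(v) is a 2-(v, 3, 1) BIBD: block size k = 3, λ = 1.
Replication: r(k − 1) = λ(v − 1) ⇒ r·2 = 2143 − 1 = 2142 ⇒ r = 1071.
Block count: bk = vr ⇒ b·3 = 2143·1071 = 2295153 ⇒ b = 765051.

r = 1071, b = 765051.


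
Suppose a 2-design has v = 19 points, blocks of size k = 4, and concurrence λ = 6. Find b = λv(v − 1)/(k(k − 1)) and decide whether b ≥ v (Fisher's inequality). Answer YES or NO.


r = λ(v − 1)/(k − 1) = 6·18/3 = 36.
b = vr/k = 19·36/4 = 171.
Fisher's inequality: b ≥ v ⇔ 171 ≥ 19? YES.

YES


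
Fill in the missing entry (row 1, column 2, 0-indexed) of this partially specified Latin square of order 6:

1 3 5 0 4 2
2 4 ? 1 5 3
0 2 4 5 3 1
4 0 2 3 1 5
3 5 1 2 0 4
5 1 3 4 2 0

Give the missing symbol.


Row 1 contains symbols [1, 2, 3, 4, 5] — missing [0].
Column 2 contains symbols [1, 2, 3, 4, 5] — missing [0].
The missing symbol must appear in both missing sets; intersection = [0].
Therefore the hidden value is 0.

Missing value = 0.


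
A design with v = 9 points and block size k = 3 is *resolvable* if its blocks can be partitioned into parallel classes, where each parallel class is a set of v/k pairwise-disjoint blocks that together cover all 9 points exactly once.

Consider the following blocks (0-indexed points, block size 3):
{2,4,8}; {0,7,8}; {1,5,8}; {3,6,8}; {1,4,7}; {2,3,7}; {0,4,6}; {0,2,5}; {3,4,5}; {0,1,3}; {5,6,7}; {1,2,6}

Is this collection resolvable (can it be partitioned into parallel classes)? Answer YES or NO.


v = 9, block size k = 3, number of blocks = 12.
For resolvability, blocks must partition into parallel classes of size v/k = 3.
Total blocks must therefore be a multiple of 3: 12 = 3·4 + 0 ⇒ divisible ✓.
Greedy packing gives 4 candidate class(es). Each should be a full parallel class (size 3, covers all 9 points).
  Class 1 (3 blocks): {2,4,8}; {0,1,3}; {5,6,7}. Points covered: [0, 1, 2, 3, 4, 5, 6, 7, 8].
  Class 2 (3 blocks): {0,7,8}; {3,4,5}; {1,2,6}. Points covered: [0, 1, 2, 3, 4, 5, 6, 7, 8].
  Class 3 (3 blocks): {1,5,8}; {2,3,7}; {0,4,6}. Points covered: [0, 1, 2, 3, 4, 5, 6, 7, 8].
  Class 4 (3 blocks): {3,6,8}; {1,4,7}; {0,2,5}. Points covered: [0, 1, 2, 3, 4, 5, 6, 7, 8].
All classes full (size 3)? YES. All classes cover every point? YES.
Resolvable? YES.

YES


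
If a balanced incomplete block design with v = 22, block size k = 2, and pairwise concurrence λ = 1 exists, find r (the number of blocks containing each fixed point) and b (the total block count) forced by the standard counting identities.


Any 2-(v, k, λ) BIBD satisfies two necessary conditions:
  (i)  Each point sits in r blocks, and counting incidences through any fixed point gives r(k − 1) = λ(v − 1), so r = λ(v − 1)/(k − 1).
  (ii) Total incidences bk = vr, so b = vr/k.
Step 1: r = λ(v − 1)/(k − 1) = 1·(22 − 1)/(2 − 1) = 1·21/1 = 21/1 = 21.
Step 2: b = vr/k = 22·21/2 = 462/2 = 231.
Check integrality: r = 21 ∈ Z ✓, b = 231 ∈ Z ✓.
(These identities are necessary conditions: they determine r and b for any design with these parameters, but do not by themselves prove that one exists.)

r = 21, b = 231.


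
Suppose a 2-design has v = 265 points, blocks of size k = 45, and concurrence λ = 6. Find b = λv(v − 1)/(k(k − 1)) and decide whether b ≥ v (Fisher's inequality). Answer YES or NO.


r = λ(v − 1)/(k − 1) = 6·264/44 = 36.
b = vr/k = 265·36/45 = 212.
Fisher's inequality: b ≥ v ⇔ 212 ≥ 265? NO.

NO


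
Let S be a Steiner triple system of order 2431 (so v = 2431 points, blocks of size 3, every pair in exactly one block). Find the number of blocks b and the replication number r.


An STS(v) is a 2-(v, 3, 1) BIBD: block size k = 3, λ = 1.
Replication: r(k − 1) = λ(v − 1) ⇒ r·2 = 2431 − 1 = 2430 ⇒ r = 1215.
Block count: bk = vr ⇒ b·3 = 2431·1215 = 2953665 ⇒ b = 984555.

r = 1215, b = 984555.


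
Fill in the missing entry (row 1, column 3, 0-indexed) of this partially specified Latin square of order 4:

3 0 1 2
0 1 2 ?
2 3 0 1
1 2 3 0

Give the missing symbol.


Row 1 contains symbols [0, 1, 2] — missing [3].
Column 3 contains symbols [0, 1, 2] — missing [3].
The missing symbol must appear in both missing sets; intersection = [3].
Therefore the hidden value is 3.

Missing value = 3.


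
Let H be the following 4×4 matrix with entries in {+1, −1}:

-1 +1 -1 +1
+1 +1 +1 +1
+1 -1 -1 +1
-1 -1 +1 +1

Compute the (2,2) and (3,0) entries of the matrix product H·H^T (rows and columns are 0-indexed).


Row 0 of H: [-1, 1, -1, 1].
Row 2 of H: [1, -1, -1, 1].
Row 3 of H: [-1, -1, 1, 1].
(H·H^T)[2][2] = Σ_j H[2][j]·H[2][j] = (1)² + (-1)² + (-1)² + (1)² = 1 + 1 + 1 + 1 = 4.
(H·H^T)[3][0] = Σ_j H[3][j]·H[0][j] = (-1)·(-1) + (-1)·(1) + (1)·(-1) + (1)·(1) = 1 + -1 + -1 + 1 = 0.
So rows 3 and 0 are orthogonal; the diagonal entry equals n = 4.

(2,2) entry = 4; (3,0) entry = 0.


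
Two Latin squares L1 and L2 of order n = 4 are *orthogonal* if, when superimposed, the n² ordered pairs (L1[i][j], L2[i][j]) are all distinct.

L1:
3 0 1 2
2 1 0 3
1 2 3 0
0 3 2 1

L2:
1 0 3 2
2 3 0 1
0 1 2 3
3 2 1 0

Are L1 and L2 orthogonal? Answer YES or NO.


Form the n² = 16 superimposed pairs (L1[i][j], L2[i][j]), row by row (rows and columns indexed from 0):
row 0: (3,1) (0,0) (1,3) (2,2)
row 1: (2,2) (1,3) (0,0) (3,1)
row 2: (1,0) (2,1) (3,2) (0,3)
row 3: (0,3) (3,2) (2,1) (1,0)
Orthogonality requires all 16 pairs distinct.
But the pair (2,2) repeats: cell (0,3) has L1 = 2, L2 = 2, and cell (1,0) has L1 = 2, L2 = 2.
A repeated pair means some other pair never occurs (only 8 distinct pairs out of 16), so the squares are not orthogonal.
Conclusion: NO.

NO


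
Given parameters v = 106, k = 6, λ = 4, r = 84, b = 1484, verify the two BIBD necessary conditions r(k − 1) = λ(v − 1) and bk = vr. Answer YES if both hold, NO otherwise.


Condition (i): r(k − 1) = 84·5 = 420; λ(v − 1) = 4·105 = 420. Match? YES.
Condition (ii): bk = 1484·6 = 8904; vr = 106·84 = 8904. Match? YES.
Both conditions hold? YES.

YES


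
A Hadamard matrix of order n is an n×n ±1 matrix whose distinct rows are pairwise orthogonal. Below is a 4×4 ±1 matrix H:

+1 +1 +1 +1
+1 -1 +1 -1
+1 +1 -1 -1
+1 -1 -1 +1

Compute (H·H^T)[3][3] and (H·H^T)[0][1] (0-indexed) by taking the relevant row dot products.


Row 0 of H: [1, 1, 1, 1].
Row 1 of H: [1, -1, 1, -1].
Row 3 of H: [1, -1, -1, 1].
(H·H^T)[3][3] = Σ_j H[3][j]·H[3][j] = (1)² + (-1)² + (-1)² + (1)² = 1 + 1 + 1 + 1 = 4.
(H·H^T)[0][1] = Σ_j H[0][j]·H[1][j] = (1)·(1) + (1)·(-1) + (1)·(1) + (1)·(-1) = 1 + -1 + 1 + -1 = 0.
So rows 0 and 1 are orthogonal; the diagonal entry equals n = 4.

(3,3) entry = 4; (0,1) entry = 0.


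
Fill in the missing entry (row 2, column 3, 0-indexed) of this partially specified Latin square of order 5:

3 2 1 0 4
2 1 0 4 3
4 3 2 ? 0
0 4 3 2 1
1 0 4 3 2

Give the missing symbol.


Row 2 contains symbols [0, 2, 3, 4] — missing [1].
Column 3 contains symbols [0, 2, 3, 4] — missing [1].
The missing symbol must appear in both missing sets; intersection = [1].
Therefore the hidden value is 1.

Missing value = 1.


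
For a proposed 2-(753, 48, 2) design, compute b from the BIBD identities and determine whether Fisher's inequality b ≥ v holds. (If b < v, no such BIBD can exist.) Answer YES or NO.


r = λ(v − 1)/(k − 1) = 2·752/47 = 32.
b = vr/k = 753·32/48 = 502.
Fisher's inequality: b ≥ v ⇔ 502 ≥ 753? NO.

NO


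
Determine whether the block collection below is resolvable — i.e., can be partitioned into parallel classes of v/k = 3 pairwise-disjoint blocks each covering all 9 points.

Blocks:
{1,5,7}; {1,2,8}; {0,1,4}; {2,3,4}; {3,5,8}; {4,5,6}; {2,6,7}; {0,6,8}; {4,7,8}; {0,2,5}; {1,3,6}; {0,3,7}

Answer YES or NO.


v = 9, block size k = 3, number of blocks = 12.
For resolvability, blocks must partition into parallel classes of size v/k = 3.
Total blocks must therefore be a multiple of 3: 12 = 3·4 + 0 ⇒ divisible ✓.
Greedy packing gives 4 candidate class(es). Each should be a full parallel class (size 3, covers all 9 points).
  Class 1 (3 blocks): {1,5,7}; {2,3,4}; {0,6,8}. Points covered: [0, 1, 2, 3, 4, 5, 6, 7, 8].
  Class 2 (3 blocks): {1,2,8}; {4,5,6}; {0,3,7}. Points covered: [0, 1, 2, 3, 4, 5, 6, 7, 8].
  Class 3 (3 blocks): {0,1,4}; {3,5,8}; {2,6,7}. Points covered: [0, 1, 2, 3, 4, 5, 6, 7, 8].
  Class 4 (3 blocks): {4,7,8}; {0,2,5}; {1,3,6}. Points covered: [0, 1, 2, 3, 4, 5, 6, 7, 8].
All classes full (size 3)? YES. All classes cover every point? YES.
Resolvable? YES.

YES
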